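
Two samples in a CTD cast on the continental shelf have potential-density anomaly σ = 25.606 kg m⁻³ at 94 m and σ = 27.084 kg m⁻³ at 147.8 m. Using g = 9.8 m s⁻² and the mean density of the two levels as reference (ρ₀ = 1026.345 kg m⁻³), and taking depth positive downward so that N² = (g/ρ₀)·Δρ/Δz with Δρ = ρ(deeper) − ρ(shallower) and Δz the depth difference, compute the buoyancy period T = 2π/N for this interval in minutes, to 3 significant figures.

Δρ = 1027.084 − 1025.606 = 1.478 kg m⁻³ over Δz = 147.8 − 94 = 53.8 m.
N² = (9.8/1026.345) × (1.478/53.8) = 2.6232 × 10⁻⁴ s⁻².
N = √(2.6232 × 10⁻⁴) = 0.016196 rad s⁻¹, so T = 2π/N = 387.95 s = 6.4658 min ≈ 6.47 min.

6.47 min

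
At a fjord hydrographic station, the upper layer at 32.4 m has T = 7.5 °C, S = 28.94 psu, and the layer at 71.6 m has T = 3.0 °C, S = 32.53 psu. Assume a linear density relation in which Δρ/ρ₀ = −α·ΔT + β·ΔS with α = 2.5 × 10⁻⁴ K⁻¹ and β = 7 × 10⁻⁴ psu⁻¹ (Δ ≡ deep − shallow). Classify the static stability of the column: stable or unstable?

stable

ΔT = 3.0 − 7.5 = -4.5 K and ΔS = 32.53 − 28.94 = +3.59 psu (deep − shallow).
−αΔT = 1.125 × 10⁻³; βΔS = 2.513 × 10⁻³; sum Δρ/ρ₀ = 3.638 × 10⁻³.
Δρ/ρ₀ > 0, so Δρ > 0: deeper water is denser → statically stable.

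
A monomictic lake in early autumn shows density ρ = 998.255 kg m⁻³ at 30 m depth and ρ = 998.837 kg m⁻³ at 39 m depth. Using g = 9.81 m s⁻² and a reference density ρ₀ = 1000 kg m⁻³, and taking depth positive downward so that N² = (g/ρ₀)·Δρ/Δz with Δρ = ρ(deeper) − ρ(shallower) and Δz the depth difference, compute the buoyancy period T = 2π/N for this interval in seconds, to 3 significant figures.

Δρ = 998.837 − 998.255 = 0.582 kg m⁻³ over Δz = 39 − 30 = 9 m.
N² = (9.81/1000) × (0.582/9) = 6.3438 × 10⁻⁴ s⁻².
N = √(6.3438 × 10⁻⁴) = 0.025187 rad s⁻¹, so T = 2π/N = 249.46 s ≈ 249 s.

249 s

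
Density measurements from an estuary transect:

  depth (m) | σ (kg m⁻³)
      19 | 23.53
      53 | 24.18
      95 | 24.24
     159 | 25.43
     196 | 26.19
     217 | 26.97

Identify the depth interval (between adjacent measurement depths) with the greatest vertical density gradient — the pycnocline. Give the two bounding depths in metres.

Compute the density gradient over each adjacent pair:
  19–53 m: Δρ/Δz = 0.65/34 = 0.019 kg m⁻⁴
  53–95 m: Δρ/Δz = 0.06/42 = 1.4 × 10⁻³ kg m⁻⁴
  95–159 m: Δρ/Δz = 1.19/64 = 0.019 kg m⁻⁴
  159–196 m: Δρ/Δz = 0.76/37 = 0.021 kg m⁻⁴
  196–217 m: Δρ/Δz = 0.78/21 = 0.037 kg m⁻⁴
The largest gradient is in the 196–217 m interval — the pycnocline.

196–217 m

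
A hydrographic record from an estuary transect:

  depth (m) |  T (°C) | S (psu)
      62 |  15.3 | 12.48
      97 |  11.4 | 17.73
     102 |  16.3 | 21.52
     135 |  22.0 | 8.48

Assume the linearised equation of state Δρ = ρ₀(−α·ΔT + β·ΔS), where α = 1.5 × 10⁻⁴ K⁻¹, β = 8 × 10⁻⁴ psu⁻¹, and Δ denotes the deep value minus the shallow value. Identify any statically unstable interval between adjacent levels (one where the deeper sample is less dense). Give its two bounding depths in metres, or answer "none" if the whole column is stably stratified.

102–135 m

Evaluate Δρ/ρ₀ = −αΔT + βΔS across each adjacent pair:
  62–97 m: −αΔT+βΔS = −(1.5 × 10⁻⁴)(-3.9)+(8 × 10⁻⁴)(+5.25) = 4.8 × 10⁻³ → stable
  97–102 m: −αΔT+βΔS = −(1.5 × 10⁻⁴)(+4.9)+(8 × 10⁻⁴)(+3.79) = 2.3 × 10⁻³ → stable
  102–135 m: −αΔT+βΔS = −(1.5 × 10⁻⁴)(+5.7)+(8 × 10⁻⁴)(-13.04) = -0.011 → UNSTABLE
The 102–135 m interval has Δρ < 0: lighter water underlies denser water.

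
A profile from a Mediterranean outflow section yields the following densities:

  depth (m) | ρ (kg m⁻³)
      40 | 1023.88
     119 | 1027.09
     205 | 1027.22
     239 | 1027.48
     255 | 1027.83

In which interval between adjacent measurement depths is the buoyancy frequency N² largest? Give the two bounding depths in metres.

Compute the density gradient over each adjacent pair:
  40–119 m: Δρ/Δz = 3.21/79 = 0.041 kg m⁻⁴
  119–205 m: Δρ/Δz = 0.13/86 = 1.5 × 10⁻³ kg m⁻⁴
  205–239 m: Δρ/Δz = 0.26/34 = 7.6 × 10⁻³ kg m⁻⁴
  239–255 m: Δρ/Δz = 0.35/16 = 0.022 kg m⁻⁴
The largest gradient is in the 40–119 m interval — the pycnocline.

40–119 m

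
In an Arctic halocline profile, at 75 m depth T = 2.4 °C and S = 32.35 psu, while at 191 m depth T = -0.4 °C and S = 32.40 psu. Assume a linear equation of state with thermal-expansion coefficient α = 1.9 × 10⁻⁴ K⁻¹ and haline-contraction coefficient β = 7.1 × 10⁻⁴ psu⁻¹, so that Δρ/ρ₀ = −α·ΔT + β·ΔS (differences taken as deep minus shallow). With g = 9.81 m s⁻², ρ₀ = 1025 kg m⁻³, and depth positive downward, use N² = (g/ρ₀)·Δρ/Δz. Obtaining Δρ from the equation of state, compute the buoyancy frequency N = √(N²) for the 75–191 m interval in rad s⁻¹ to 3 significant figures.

ΔT = -2.8 K, ΔS = +0.05 psu (deep − shallow).
Δρ/ρ₀ = −αΔT + βΔS = 5.32 × 10⁻⁴ + 3.55 × 10⁻⁵ = 5.675 × 10⁻⁴, so Δρ ≈ 0.5817 kg m⁻³.
N² = (g/ρ₀)·Δρ/Δz = g·(Δρ/ρ₀)/Δz = 9.81 × 5.675 × 10⁻⁴ / 116 = 4.7993 × 10⁻⁵ s⁻².
N = √(4.7993 × 10⁻⁵) = 6.9277 × 10⁻³ rad s⁻¹ ≈ 6.93 × 10⁻³ rad s⁻¹.

6.93 × 10⁻³ rad s⁻¹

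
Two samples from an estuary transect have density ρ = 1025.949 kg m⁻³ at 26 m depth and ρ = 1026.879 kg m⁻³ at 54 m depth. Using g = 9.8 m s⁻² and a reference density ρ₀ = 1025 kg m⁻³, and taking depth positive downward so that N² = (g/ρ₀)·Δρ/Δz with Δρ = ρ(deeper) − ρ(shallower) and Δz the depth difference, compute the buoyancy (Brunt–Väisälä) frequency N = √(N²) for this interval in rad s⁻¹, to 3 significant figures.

Δρ = 1026.879 − 1025.949 = 0.930 kg m⁻³ over Δz = 54 − 26 = 28 m.
N² = (9.8/1025) × (0.930/28) = 3.1756 × 10⁻⁴ s⁻².
N = √(3.1756 × 10⁻⁴) = 0.017820 rad s⁻¹ ≈ 0.0178 rad s⁻¹.

0.0178 rad s⁻¹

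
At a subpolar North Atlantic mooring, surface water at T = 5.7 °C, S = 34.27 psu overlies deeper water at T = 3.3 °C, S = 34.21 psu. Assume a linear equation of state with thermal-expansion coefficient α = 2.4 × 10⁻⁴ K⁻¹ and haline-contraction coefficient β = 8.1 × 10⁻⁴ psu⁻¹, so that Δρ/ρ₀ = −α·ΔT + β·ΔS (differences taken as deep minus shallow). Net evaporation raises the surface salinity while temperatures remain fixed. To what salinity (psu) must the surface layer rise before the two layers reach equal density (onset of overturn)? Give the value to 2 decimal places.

34.92 psu

Neutral buoyancy requires −α(T_deep − T_surf) + β(S_deep − S_surf′) = 0.
S_surf′ = S_deep − (α/β)·ΔT = 34.21 − (2.4 × 10⁻⁴/8.1 × 10⁻⁴)·(-2.4) = 34.9211 psu.
Increase required: 34.9211 − 34.27 = 0.6511 psu.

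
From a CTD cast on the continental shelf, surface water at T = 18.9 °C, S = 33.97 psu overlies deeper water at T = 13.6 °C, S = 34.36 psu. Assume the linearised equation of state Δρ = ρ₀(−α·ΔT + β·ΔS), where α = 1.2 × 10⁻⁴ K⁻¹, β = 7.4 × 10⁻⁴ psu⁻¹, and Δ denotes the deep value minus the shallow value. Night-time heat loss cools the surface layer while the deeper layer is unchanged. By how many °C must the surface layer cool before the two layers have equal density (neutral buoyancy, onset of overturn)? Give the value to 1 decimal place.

7.7 °C

Neutral buoyancy requires Δρ = 0, i.e. −α(T_deep − T_surf′) + β(S_deep − S_surf) = 0.
T_surf′ = T_deep − (β/α)·ΔS = 13.6 − (7.4 × 10⁻⁴/1.2 × 10⁻⁴)·(+0.39) = 11.195 °C.
Cooling required: 18.9 − (11.195) = 7.705 °C.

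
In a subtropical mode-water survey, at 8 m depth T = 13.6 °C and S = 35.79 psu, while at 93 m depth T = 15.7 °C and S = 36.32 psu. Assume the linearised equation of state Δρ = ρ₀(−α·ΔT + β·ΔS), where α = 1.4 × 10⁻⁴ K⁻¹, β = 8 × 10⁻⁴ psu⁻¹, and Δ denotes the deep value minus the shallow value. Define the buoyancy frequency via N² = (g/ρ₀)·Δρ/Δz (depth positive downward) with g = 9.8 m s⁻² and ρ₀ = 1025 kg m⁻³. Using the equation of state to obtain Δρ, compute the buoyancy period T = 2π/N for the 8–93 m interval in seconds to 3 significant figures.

ΔT = +2.1 K, ΔS = +0.53 psu (deep − shallow).
Δρ/ρ₀ = −αΔT + βΔS = -2.94 × 10⁻⁴ + 4.24 × 10⁻⁴ = 1.30 × 10⁻⁴, so Δρ ≈ 0.1333 kg m⁻³.
N² = (g/ρ₀)·Δρ/Δz = g·(Δρ/ρ₀)/Δz = 9.8 × 1.30 × 10⁻⁴ / 85 = 1.4988 × 10⁻⁵ s⁻².
N = √(1.4988 × 10⁻⁵) = 3.8714 × 10⁻³ rad s⁻¹ → T = 2π/N = 1.6230 × 10³ s ≈ 1.62 × 10³ s.

1.62 × 10³ s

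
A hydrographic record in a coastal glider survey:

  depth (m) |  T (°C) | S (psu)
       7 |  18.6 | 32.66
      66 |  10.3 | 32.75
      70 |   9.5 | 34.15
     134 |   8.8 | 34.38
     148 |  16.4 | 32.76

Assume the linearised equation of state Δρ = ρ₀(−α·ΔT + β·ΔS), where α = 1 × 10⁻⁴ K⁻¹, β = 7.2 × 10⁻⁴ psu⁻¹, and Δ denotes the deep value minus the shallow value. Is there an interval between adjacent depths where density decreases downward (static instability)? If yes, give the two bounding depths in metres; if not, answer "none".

Evaluate Δρ/ρ₀ = −αΔT + βΔS across each adjacent pair:
  7–66 m: −αΔT+βΔS = −(1 × 10⁻⁴)(-8.3)+(7.2 × 10⁻⁴)(+0.09) = 8.9 × 10⁻⁴ → stable
  66–70 m: −αΔT+βΔS = −(1 × 10⁻⁴)(-0.8)+(7.2 × 10⁻⁴)(+1.40) = 1.1 × 10⁻³ → stable
  70–134 m: −αΔT+βΔS = −(1 × 10⁻⁴)(-0.7)+(7.2 × 10⁻⁴)(+0.23) = 2.4 × 10⁻⁴ → stable
  134–148 m: −αΔT+βΔS = −(1 × 10⁻⁴)(+7.6)+(7.2 × 10⁻⁴)(-1.62) = -1.9 × 10⁻³ → UNSTABLE
The 134–148 m interval has Δρ < 0: lighter water underlies denser water.

134–148 m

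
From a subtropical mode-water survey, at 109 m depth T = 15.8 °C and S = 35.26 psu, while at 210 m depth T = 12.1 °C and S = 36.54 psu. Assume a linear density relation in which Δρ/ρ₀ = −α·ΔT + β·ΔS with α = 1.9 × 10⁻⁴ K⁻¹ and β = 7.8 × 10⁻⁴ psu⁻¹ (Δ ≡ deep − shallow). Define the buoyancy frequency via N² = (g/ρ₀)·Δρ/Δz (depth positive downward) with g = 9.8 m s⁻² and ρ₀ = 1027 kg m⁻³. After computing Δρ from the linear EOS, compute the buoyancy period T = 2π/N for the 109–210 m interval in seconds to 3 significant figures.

ΔT = -3.7 K, ΔS = +1.28 psu (deep − shallow).
Δρ/ρ₀ = −αΔT + βΔS = 7.03 × 10⁻⁴ + 9.984 × 10⁻⁴ = 1.7014 × 10⁻³, so Δρ ≈ 1.747 kg m⁻³.
N² = (g/ρ₀)·Δρ/Δz = g·(Δρ/ρ₀)/Δz = 9.8 × 1.7014 × 10⁻³ / 101 = 1.6509 × 10⁻⁴ s⁻².
N = √(1.6509 × 10⁻⁴) = 0.012849 rad s⁻¹ → T = 2π/N = 489.00 s ≈ 489 s.

489 s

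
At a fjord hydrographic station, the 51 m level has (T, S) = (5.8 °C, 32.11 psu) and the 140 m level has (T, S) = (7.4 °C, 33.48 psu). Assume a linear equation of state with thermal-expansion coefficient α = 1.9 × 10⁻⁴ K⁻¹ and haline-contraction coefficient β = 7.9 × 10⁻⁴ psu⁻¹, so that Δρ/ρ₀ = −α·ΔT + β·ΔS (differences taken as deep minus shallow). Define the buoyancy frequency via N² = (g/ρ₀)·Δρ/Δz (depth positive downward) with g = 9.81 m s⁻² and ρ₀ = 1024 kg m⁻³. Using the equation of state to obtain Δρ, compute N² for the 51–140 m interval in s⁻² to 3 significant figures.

8.58 × 10⁻⁵ s⁻²

ΔT = +1.6 K, ΔS = +1.37 psu (deep − shallow).
Δρ/ρ₀ = −αΔT + βΔS = -3.04 × 10⁻⁴ + 1.0823 × 10⁻³ = 7.783 × 10⁻⁴, so Δρ ≈ 0.7970 kg m⁻³.
N² = (g/ρ₀)·Δρ/Δz = g·(Δρ/ρ₀)/Δz = 9.81 × 7.783 × 10⁻⁴ / 89 = 8.5788 × 10⁻⁵ s⁻² ≈ 8.58 × 10⁻⁵ s⁻².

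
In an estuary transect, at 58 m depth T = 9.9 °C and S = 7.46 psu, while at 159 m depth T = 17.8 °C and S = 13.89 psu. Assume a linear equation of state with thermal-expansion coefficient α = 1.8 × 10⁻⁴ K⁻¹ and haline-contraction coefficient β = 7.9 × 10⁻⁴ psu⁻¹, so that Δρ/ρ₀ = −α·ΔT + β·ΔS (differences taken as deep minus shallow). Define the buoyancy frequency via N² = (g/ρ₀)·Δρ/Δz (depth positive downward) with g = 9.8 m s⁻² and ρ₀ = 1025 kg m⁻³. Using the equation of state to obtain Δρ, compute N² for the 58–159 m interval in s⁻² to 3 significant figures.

ΔT = +7.9 K, ΔS = +6.43 psu (deep − shallow).
Δρ/ρ₀ = −αΔT + βΔS = -1.422 × 10⁻³ + 5.0797 × 10⁻³ = 3.6577 × 10⁻³, so Δρ ≈ 3.749 kg m⁻³.
N² = (g/ρ₀)·Δρ/Δz = g·(Δρ/ρ₀)/Δz = 9.8 × 3.6577 × 10⁻³ / 101 = 3.5491 × 10⁻⁴ s⁻² ≈ 3.55 × 10⁻⁴ s⁻².

3.55 × 10⁻⁴ s⁻²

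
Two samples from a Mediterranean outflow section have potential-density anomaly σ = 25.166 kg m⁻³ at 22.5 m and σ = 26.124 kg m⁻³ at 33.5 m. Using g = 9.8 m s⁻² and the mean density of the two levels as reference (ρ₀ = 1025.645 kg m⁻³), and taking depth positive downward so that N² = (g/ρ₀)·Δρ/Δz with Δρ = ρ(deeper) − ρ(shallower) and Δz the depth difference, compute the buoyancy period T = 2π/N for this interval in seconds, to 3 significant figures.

218 s

Δρ = 1026.124 − 1025.166 = 0.958 kg m⁻³ over Δz = 33.5 − 22.5 = 11 m.
N² = (9.8/1025.645) × (0.958/11) = 8.3215 × 10⁻⁴ s⁻².
N = √(8.3215 × 10⁻⁴) = 0.028847 rad s⁻¹, so T = 2π/N = 217.81 s ≈ 218 s.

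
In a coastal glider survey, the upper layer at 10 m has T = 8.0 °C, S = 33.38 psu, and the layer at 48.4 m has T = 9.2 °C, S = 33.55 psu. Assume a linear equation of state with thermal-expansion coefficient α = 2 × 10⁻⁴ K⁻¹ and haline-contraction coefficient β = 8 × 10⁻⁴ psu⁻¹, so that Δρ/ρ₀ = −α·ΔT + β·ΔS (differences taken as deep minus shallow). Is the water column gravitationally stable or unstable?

unstable

ΔT = 9.2 − 8.0 = +1.2 K and ΔS = 33.55 − 33.38 = +0.17 psu (deep − shallow).
−αΔT = -2.40 × 10⁻⁴; βΔS = 1.36 × 10⁻⁴; sum Δρ/ρ₀ = -1.04 × 10⁻⁴.
Δρ/ρ₀ < 0, so Δρ < 0: deeper water is lighter → statically unstable; the column would overturn.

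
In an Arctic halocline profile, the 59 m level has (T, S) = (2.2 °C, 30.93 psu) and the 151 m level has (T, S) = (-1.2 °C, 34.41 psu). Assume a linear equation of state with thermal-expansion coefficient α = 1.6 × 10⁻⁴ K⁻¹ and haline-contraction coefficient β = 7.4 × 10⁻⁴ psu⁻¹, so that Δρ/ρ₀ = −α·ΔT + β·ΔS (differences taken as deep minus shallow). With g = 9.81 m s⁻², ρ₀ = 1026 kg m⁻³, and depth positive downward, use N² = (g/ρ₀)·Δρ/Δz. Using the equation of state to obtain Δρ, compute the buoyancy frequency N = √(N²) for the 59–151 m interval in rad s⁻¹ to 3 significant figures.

ΔT = -3.4 K, ΔS = +3.48 psu (deep − shallow).
Δρ/ρ₀ = −αΔT + βΔS = 5.44 × 10⁻⁴ + 2.5752 × 10⁻³ = 3.1192 × 10⁻³, so Δρ ≈ 3.200 kg m⁻³.
N² = (g/ρ₀)·Δρ/Δz = g·(Δρ/ρ₀)/Δz = 9.81 × 3.1192 × 10⁻³ / 92 = 3.3260 × 10⁻⁴ s⁻².
N = √(3.3260 × 10⁻⁴) = 0.018237 rad s⁻¹ ≈ 0.0182 rad s⁻¹.

0.0182 rad s⁻¹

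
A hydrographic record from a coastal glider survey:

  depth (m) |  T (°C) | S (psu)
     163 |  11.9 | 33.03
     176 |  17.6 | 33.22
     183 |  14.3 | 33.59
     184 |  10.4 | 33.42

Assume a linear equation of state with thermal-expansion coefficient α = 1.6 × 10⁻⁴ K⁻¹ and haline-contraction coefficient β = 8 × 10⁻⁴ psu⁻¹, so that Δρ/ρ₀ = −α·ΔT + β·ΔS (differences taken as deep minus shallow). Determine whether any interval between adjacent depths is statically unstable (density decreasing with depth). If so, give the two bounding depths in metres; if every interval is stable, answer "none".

163–176 m

Evaluate Δρ/ρ₀ = −αΔT + βΔS across each adjacent pair:
  163–176 m: −αΔT+βΔS = −(1.6 × 10⁻⁴)(+5.7)+(8 × 10⁻⁴)(+0.19) = -7.6 × 10⁻⁴ → UNSTABLE
  176–183 m: −αΔT+βΔS = −(1.6 × 10⁻⁴)(-3.3)+(8 × 10⁻⁴)(+0.37) = 8.2 × 10⁻⁴ → stable
  183–184 m: −αΔT+βΔS = −(1.6 × 10⁻⁴)(-3.9)+(8 × 10⁻⁴)(-0.17) = 4.9 × 10⁻⁴ → stable
The 163–176 m interval has Δρ < 0: lighter water underlies denser water.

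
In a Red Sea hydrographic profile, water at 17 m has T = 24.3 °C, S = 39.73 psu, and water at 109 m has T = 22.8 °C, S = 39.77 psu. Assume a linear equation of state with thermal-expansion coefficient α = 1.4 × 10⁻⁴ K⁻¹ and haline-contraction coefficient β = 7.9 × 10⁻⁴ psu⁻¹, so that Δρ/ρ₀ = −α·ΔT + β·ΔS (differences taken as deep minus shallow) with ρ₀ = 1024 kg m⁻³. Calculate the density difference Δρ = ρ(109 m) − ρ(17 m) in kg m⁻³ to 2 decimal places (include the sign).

+0.25 kg m⁻³

ΔT = -1.5 K, ΔS = +0.04 psu (deep − shallow).
Δρ/ρ₀ = −(1.4 × 10⁻⁴)(-1.5) + (7.9 × 10⁻⁴)(+0.04) = 2.416 × 10⁻⁴.
Δρ = 1024 × (2.416 × 10⁻⁴) = +0.25 kg m⁻³.
Positive Δρ: denser below, stable.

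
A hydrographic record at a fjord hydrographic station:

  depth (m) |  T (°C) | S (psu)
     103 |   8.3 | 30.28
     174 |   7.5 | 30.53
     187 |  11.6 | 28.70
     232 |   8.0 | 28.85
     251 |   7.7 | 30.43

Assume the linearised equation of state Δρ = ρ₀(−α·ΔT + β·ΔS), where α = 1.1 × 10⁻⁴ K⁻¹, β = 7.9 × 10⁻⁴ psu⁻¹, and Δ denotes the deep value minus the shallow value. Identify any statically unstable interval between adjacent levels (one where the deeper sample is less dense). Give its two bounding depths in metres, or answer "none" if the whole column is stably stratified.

Evaluate Δρ/ρ₀ = −αΔT + βΔS across each adjacent pair:
  103–174 m: −αΔT+βΔS = −(1.1 × 10⁻⁴)(-0.8)+(7.9 × 10⁻⁴)(+0.25) = 2.9 × 10⁻⁴ → stable
  174–187 m: −αΔT+βΔS = −(1.1 × 10⁻⁴)(+4.1)+(7.9 × 10⁻⁴)(-1.83) = -1.9 × 10⁻³ → UNSTABLE
  187–232 m: −αΔT+βΔS = −(1.1 × 10⁻⁴)(-3.6)+(7.9 × 10⁻⁴)(+0.15) = 5.1 × 10⁻⁴ → stable
  232–251 m: −αΔT+βΔS = −(1.1 × 10⁻⁴)(-0.3)+(7.9 × 10⁻⁴)(+1.58) = 1.3 × 10⁻³ → stable
The 174–187 m interval has Δρ < 0: lighter water underlies denser water.

174–187 m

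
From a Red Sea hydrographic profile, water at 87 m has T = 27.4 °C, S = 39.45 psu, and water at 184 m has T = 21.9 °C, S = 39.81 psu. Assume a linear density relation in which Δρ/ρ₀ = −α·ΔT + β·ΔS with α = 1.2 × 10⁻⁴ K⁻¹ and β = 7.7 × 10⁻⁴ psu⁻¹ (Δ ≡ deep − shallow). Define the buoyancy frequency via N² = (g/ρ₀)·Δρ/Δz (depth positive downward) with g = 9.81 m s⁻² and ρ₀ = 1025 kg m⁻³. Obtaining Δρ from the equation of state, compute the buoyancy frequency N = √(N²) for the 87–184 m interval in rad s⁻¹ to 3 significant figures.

9.74 × 10⁻³ rad s⁻¹

ΔT = -5.5 K, ΔS = +0.36 psu (deep − shallow).
Δρ/ρ₀ = −αΔT + βΔS = 6.60 × 10⁻⁴ + 2.772 × 10⁻⁴ = 9.372 × 10⁻⁴, so Δρ ≈ 0.9606 kg m⁻³.
N² = (g/ρ₀)·Δρ/Δz = g·(Δρ/ρ₀)/Δz = 9.81 × 9.372 × 10⁻⁴ / 97 = 9.4783 × 10⁻⁵ s⁻².
N = √(9.4783 × 10⁻⁵) = 9.7357 × 10⁻³ rad s⁻¹ ≈ 9.74 × 10⁻³ rad s⁻¹.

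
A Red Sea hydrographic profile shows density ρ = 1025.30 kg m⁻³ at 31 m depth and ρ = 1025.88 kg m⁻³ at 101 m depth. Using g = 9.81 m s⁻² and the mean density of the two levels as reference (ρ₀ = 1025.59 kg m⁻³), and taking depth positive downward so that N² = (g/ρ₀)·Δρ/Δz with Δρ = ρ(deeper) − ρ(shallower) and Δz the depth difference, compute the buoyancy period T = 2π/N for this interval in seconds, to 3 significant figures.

706 s

Δρ = 1025.88 − 1025.30 = 0.58 kg m⁻³ over Δz = 101 − 31 = 70 m.
N² = (9.81/1025.59) × (0.58/70) = 7.9255 × 10⁻⁵ s⁻².
N = √(7.9255 × 10⁻⁵) = 8.9025 × 10⁻³ rad s⁻¹, so T = 2π/N = 705.78 s ≈ 706 s.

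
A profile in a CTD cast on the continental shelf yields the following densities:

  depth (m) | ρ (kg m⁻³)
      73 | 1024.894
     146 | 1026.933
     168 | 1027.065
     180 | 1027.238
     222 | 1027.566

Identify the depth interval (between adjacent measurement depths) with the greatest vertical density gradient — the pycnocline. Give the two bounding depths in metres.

Compute the density gradient over each adjacent pair:
  73–146 m: Δρ/Δz = 2.039/73 = 0.028 kg m⁻⁴
  146–168 m: Δρ/Δz = 0.132/22 = 6.0 × 10⁻³ kg m⁻⁴
  168–180 m: Δρ/Δz = 0.173/12 = 0.014 kg m⁻⁴
  180–222 m: Δρ/Δz = 0.328/42 = 7.8 × 10⁻³ kg m⁻⁴
The largest gradient is in the 73–146 m interval — the pycnocline.

73–146 m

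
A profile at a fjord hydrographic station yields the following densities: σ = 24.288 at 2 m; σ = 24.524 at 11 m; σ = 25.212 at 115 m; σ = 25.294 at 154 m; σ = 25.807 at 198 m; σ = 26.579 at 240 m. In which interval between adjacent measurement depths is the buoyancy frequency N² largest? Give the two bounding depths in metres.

Compute the density gradient over each adjacent pair:
  2–11 m: Δρ/Δz = 0.236/9 = 0.026 kg m⁻⁴
  11–115 m: Δρ/Δz = 0.688/104 = 6.6 × 10⁻³ kg m⁻⁴
  115–154 m: Δρ/Δz = 0.082/39 = 2.1 × 10⁻³ kg m⁻⁴
  154–198 m: Δρ/Δz = 0.513/44 = 0.012 kg m⁻⁴
  198–240 m: Δρ/Δz = 0.772/42 = 0.018 kg m⁻⁴
The largest gradient is in the 2–11 m interval — the pycnocline.

2–11 m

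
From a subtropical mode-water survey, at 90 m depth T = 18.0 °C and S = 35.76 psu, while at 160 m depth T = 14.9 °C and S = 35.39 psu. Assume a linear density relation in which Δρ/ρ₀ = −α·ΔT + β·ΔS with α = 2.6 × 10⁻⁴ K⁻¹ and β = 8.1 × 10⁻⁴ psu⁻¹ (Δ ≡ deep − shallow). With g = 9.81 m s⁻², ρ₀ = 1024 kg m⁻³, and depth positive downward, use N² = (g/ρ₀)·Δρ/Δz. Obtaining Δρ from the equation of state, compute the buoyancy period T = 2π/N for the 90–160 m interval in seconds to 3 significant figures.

746 s

ΔT = -3.1 K, ΔS = -0.37 psu (deep − shallow).
Δρ/ρ₀ = −αΔT + βΔS = 8.06 × 10⁻⁴ − 2.997 × 10⁻⁴ = 5.063 × 10⁻⁴, so Δρ ≈ 0.5185 kg m⁻³.
N² = (g/ρ₀)·Δρ/Δz = g·(Δρ/ρ₀)/Δz = 9.81 × 5.063 × 10⁻⁴ / 70 = 7.0954 × 10⁻⁵ s⁻².
N = √(7.0954 × 10⁻⁵) = 8.4234 × 10⁻³ rad s⁻¹ → T = 2π/N = 745.92 s ≈ 746 s.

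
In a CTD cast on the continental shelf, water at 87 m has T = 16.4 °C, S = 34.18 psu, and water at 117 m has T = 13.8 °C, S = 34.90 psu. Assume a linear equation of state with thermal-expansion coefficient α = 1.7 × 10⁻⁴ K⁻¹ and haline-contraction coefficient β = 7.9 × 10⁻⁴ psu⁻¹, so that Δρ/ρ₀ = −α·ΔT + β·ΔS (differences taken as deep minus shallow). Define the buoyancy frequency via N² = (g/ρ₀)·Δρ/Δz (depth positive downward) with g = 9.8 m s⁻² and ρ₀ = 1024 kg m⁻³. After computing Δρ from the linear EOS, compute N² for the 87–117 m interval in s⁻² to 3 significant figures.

ΔT = -2.6 K, ΔS = +0.72 psu (deep − shallow).
Δρ/ρ₀ = −αΔT + βΔS = 4.42 × 10⁻⁴ + 5.688 × 10⁻⁴ = 1.0108 × 10⁻³, so Δρ ≈ 1.035 kg m⁻³.
N² = (g/ρ₀)·Δρ/Δz = g·(Δρ/ρ₀)/Δz = 9.8 × 1.0108 × 10⁻³ / 30 = 3.3019 × 10⁻⁴ s⁻² ≈ 3.30 × 10⁻⁴ s⁻².

3.30 × 10⁻⁴ s⁻²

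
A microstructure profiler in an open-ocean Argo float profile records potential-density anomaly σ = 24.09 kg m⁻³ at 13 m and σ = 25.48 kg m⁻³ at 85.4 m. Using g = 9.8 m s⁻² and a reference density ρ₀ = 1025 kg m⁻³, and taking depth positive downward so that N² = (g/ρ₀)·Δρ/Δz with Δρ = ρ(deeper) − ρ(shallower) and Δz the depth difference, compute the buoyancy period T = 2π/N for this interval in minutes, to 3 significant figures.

7.73 min

Δρ = 1025.48 − 1024.09 = 1.39 kg m⁻³ over Δz = 85.4 − 13 = 72.4 m.
N² = (9.8/1025) × (1.39/72.4) = 1.8356 × 10⁻⁴ s⁻².
N = √(1.8356 × 10⁻⁴) = 0.013548 rad s⁻¹, so T = 2π/N = 463.77 s = 7.7295 min ≈ 7.73 min.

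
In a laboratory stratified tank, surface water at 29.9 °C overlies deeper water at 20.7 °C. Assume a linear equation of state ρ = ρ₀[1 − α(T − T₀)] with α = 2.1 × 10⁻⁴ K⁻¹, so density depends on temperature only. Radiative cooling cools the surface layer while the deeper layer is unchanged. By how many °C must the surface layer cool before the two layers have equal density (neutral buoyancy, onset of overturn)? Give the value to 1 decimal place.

With temperature the only control, equal density requires T_surf′ = T_deep.
T_surf′ = 20.7 °C.
Cooling required: 29.9 − 20.7 = 9.2 °C.

9.2 °C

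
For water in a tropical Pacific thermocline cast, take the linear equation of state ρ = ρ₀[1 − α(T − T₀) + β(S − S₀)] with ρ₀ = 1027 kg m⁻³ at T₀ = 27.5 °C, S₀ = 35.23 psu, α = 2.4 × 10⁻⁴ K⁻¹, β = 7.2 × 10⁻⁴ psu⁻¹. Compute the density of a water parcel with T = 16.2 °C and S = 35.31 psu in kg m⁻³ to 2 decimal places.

T − T₀ = -11.3 K, S − S₀ = +0.08 psu.
Bracket = 1 − α·(-11.3) + β·(+0.08) = 1 + (2.7696 × 10⁻³) = 1.0027696.
ρ = 1027 × 1.0027696 = 1029.84 kg m⁻³.

1029.84 kg m⁻³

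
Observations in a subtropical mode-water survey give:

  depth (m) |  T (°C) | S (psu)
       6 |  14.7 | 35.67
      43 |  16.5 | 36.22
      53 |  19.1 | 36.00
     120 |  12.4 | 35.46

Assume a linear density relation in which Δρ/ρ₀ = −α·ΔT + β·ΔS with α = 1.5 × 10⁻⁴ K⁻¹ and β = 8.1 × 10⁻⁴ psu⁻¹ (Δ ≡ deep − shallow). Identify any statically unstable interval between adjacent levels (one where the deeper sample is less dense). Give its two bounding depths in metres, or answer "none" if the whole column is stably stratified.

Evaluate Δρ/ρ₀ = −αΔT + βΔS across each adjacent pair:
  6–43 m: −αΔT+βΔS = −(1.5 × 10⁻⁴)(+1.8)+(8.1 × 10⁻⁴)(+0.55) = 1.8 × 10⁻⁴ → stable
  43–53 m: −αΔT+βΔS = −(1.5 × 10⁻⁴)(+2.6)+(8.1 × 10⁻⁴)(-0.22) = -5.7 × 10⁻⁴ → UNSTABLE
  53–120 m: −αΔT+βΔS = −(1.5 × 10⁻⁴)(-6.7)+(8.1 × 10⁻⁴)(-0.54) = 5.7 × 10⁻⁴ → stable
The 43–53 m interval has Δρ < 0: lighter water underlies denser water.

43–53 m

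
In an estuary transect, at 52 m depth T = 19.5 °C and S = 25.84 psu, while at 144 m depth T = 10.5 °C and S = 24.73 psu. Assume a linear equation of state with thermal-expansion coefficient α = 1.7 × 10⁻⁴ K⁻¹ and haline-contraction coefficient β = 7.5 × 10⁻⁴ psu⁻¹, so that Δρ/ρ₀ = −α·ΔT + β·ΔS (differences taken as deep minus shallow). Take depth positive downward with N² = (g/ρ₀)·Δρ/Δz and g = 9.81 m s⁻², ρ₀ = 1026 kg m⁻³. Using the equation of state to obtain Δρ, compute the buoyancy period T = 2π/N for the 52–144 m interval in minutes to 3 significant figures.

12.1 min

ΔT = -9.0 K, ΔS = -1.11 psu (deep − shallow).
Δρ/ρ₀ = −αΔT + βΔS = 1.53 × 10⁻³ − 8.325 × 10⁻⁴ = 6.975 × 10⁻⁴, so Δρ ≈ 0.7156 kg m⁻³.
N² = (g/ρ₀)·Δρ/Δz = g·(Δρ/ρ₀)/Δz = 9.81 × 6.975 × 10⁻⁴ / 92 = 7.4375 × 10⁻⁵ s⁻².
N = √(7.4375 × 10⁻⁵) = 8.6241 × 10⁻³ rad s⁻¹ → T = 2π/N = 728.56 s = 12.143 min ≈ 12.1 min.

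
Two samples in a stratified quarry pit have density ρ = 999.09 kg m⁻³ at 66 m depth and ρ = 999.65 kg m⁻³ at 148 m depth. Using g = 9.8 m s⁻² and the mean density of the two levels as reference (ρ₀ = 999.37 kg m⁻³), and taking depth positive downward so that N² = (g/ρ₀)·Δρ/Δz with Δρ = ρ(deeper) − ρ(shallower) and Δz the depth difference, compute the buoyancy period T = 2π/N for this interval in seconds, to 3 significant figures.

768 s

Δρ = 999.65 − 999.09 = 0.56 kg m⁻³ over Δz = 148 − 66 = 82 m.
N² = (9.8/999.37) × (0.56/82) = 6.6969 × 10⁻⁵ s⁻².
N = √(6.6969 × 10⁻⁵) = 8.1835 × 10⁻³ rad s⁻¹, so T = 2π/N = 767.79 s ≈ 768 s.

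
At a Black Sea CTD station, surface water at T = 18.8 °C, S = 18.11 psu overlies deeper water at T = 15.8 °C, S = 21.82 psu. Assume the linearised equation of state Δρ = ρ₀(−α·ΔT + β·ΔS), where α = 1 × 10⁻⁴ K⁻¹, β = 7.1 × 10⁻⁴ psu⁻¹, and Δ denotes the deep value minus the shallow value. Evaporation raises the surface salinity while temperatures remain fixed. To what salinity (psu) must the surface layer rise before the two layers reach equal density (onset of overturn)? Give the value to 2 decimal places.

Neutral buoyancy requires −α(T_deep − T_surf) + β(S_deep − S_surf′) = 0.
S_surf′ = S_deep − (α/β)·ΔT = 21.82 − (1 × 10⁻⁴/7.1 × 10⁻⁴)·(-3.0) = 22.2425 psu.
Increase required: 22.2425 − 18.11 = 4.1325 psu.

22.24 psu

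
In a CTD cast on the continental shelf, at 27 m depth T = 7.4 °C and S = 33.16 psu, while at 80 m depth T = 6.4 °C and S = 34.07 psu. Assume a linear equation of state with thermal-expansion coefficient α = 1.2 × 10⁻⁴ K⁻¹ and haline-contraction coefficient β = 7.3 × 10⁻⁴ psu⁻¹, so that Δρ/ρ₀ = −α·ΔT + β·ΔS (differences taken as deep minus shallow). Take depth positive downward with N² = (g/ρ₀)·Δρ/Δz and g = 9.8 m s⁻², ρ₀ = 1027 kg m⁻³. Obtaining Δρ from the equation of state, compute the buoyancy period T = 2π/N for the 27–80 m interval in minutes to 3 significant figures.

ΔT = -1.0 K, ΔS = +0.91 psu (deep − shallow).
Δρ/ρ₀ = −αΔT + βΔS = 1.20 × 10⁻⁴ + 6.643 × 10⁻⁴ = 7.843 × 10⁻⁴, so Δρ ≈ 0.8055 kg m⁻³.
N² = (g/ρ₀)·Δρ/Δz = g·(Δρ/ρ₀)/Δz = 9.8 × 7.843 × 10⁻⁴ / 53 = 1.4502 × 10⁻⁴ s⁻².
N = √(1.4502 × 10⁻⁴) = 0.012042 rad s⁻¹ → T = 2π/N = 521.77 s = 8.6962 min ≈ 8.70 min.

8.70 min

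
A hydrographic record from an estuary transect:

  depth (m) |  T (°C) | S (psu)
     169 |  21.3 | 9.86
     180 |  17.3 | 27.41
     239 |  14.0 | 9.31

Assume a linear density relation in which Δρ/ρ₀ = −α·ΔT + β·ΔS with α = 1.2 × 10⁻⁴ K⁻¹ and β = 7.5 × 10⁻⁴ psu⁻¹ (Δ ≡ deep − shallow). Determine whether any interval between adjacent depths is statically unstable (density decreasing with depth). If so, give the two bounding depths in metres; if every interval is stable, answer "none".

180–239 m

Evaluate Δρ/ρ₀ = −αΔT + βΔS across each adjacent pair:
  169–180 m: −αΔT+βΔS = −(1.2 × 10⁻⁴)(-4.0)+(7.5 × 10⁻⁴)(+17.55) = 0.014 → stable
  180–239 m: −αΔT+βΔS = −(1.2 × 10⁻⁴)(-3.3)+(7.5 × 10⁻⁴)(-18.10) = -0.013 → UNSTABLE
The 180–239 m interval has Δρ < 0: lighter water underlies denser water.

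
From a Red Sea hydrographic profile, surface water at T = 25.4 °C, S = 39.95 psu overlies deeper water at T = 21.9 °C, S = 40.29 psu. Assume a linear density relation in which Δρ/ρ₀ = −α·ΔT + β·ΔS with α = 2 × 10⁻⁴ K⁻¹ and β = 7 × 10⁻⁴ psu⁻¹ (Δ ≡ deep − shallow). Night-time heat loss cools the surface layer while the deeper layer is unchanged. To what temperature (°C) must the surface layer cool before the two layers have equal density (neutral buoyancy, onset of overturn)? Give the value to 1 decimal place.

Neutral buoyancy requires Δρ = 0, i.e. −α(T_deep − T_surf′) + β(S_deep − S_surf) = 0.
T_surf′ = T_deep − (β/α)·ΔS = 21.9 − (7 × 10⁻⁴/2 × 10⁻⁴)·(+0.34) = 20.710 °C.
Cooling required: 25.4 − (20.710) = 4.690 °C.

20.7 °C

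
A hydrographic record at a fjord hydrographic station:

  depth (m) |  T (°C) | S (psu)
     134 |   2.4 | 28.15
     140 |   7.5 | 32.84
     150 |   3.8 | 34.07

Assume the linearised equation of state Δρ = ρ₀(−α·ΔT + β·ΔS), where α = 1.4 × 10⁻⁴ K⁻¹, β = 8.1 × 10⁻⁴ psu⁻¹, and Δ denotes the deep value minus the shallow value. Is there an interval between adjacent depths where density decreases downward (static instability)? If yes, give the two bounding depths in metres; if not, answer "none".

Evaluate Δρ/ρ₀ = −αΔT + βΔS across each adjacent pair:
  134–140 m: −αΔT+βΔS = −(1.4 × 10⁻⁴)(+5.1)+(8.1 × 10⁻⁴)(+4.69) = 3.1 × 10⁻³ → stable
  140–150 m: −αΔT+βΔS = −(1.4 × 10⁻⁴)(-3.7)+(8.1 × 10⁻⁴)(+1.23) = 1.5 × 10⁻³ → stable
Every interval has Δρ > 0: the column is stably stratified throughout.

none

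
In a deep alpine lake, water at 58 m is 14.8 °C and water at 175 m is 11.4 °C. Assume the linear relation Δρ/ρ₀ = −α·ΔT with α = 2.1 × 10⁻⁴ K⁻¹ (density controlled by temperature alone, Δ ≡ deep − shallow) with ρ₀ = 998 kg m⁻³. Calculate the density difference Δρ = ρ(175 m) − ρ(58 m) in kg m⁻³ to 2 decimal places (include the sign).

+0.71 kg m⁻³

ΔT = -3.4 K, Δρ/ρ₀ = −αΔT = 7.14 × 10⁻⁴.
Δρ = 998 × (7.14 × 10⁻⁴) = +0.71 kg m⁻³.
Positive Δρ: denser below, stable.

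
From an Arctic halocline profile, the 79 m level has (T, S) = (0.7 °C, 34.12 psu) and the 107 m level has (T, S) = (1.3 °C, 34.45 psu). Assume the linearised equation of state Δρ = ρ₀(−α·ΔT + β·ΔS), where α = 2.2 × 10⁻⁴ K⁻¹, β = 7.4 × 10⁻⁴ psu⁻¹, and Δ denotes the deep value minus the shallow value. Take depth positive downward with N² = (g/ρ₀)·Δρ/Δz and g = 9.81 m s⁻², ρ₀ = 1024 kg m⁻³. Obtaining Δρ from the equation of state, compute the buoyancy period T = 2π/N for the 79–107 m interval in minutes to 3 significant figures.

16.7 min

ΔT = +0.6 K, ΔS = +0.33 psu (deep − shallow).
Δρ/ρ₀ = −αΔT + βΔS = -1.32 × 10⁻⁴ + 2.442 × 10⁻⁴ = 1.122 × 10⁻⁴, so Δρ ≈ 0.1149 kg m⁻³.
N² = (g/ρ₀)·Δρ/Δz = g·(Δρ/ρ₀)/Δz = 9.81 × 1.122 × 10⁻⁴ / 28 = 3.9310 × 10⁻⁵ s⁻².
N = √(3.9310 × 10⁻⁵) = 6.2698 × 10⁻³ rad s⁻¹ → T = 2π/N = 1.0021 × 10³ s = 16.702 min ≈ 16.7 min.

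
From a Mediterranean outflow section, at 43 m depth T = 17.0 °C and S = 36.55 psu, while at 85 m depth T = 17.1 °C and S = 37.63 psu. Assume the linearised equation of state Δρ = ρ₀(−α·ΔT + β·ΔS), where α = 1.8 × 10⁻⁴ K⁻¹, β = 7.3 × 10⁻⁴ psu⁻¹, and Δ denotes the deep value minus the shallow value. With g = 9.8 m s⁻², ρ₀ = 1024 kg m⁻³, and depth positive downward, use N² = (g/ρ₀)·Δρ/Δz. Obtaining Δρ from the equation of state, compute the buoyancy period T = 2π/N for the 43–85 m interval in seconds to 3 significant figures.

469 s

ΔT = +0.1 K, ΔS = +1.08 psu (deep − shallow).
Δρ/ρ₀ = −αΔT + βΔS = -1.80 × 10⁻⁵ + 7.884 × 10⁻⁴ = 7.704 × 10⁻⁴, so Δρ ≈ 0.7889 kg m⁻³.
N² = (g/ρ₀)·Δρ/Δz = g·(Δρ/ρ₀)/Δz = 9.8 × 7.704 × 10⁻⁴ / 42 = 1.7976 × 10⁻⁴ s⁻².
N = √(1.7976 × 10⁻⁴) = 0.013407 rad s⁻¹ → T = 2π/N = 468.65 s ≈ 469 s.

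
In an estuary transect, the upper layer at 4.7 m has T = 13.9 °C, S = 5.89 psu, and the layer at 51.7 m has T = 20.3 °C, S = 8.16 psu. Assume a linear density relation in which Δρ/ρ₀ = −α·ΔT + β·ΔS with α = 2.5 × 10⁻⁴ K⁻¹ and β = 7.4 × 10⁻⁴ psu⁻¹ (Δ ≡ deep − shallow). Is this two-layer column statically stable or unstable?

stable

ΔT = 20.3 − 13.9 = +6.4 K and ΔS = 8.16 − 5.89 = +2.27 psu (deep − shallow).
−αΔT = -1.60 × 10⁻³; βΔS = 1.6798 × 10⁻³; sum Δρ/ρ₀ = 7.98 × 10⁻⁵.
Δρ/ρ₀ > 0, so Δρ > 0: deeper water is denser → statically stable.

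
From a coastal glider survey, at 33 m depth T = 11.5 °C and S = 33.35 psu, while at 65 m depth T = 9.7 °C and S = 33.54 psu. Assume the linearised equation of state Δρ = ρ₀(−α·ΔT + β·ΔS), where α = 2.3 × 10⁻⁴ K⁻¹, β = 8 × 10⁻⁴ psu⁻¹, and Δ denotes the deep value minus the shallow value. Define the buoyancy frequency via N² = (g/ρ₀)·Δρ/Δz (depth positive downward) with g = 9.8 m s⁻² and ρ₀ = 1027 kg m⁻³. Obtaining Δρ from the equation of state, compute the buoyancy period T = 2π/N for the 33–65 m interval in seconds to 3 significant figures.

477 s

ΔT = -1.8 K, ΔS = +0.19 psu (deep − shallow).
Δρ/ρ₀ = −αΔT + βΔS = 4.14 × 10⁻⁴ + 1.52 × 10⁻⁴ = 5.66 × 10⁻⁴, so Δρ ≈ 0.5813 kg m⁻³.
N² = (g/ρ₀)·Δρ/Δz = g·(Δρ/ρ₀)/Δz = 9.8 × 5.66 × 10⁻⁴ / 32 = 1.7334 × 10⁻⁴ s⁻².
N = √(1.7334 × 10⁻⁴) = 0.013166 rad s⁻¹ → T = 2π/N = 477.23 s ≈ 477 s.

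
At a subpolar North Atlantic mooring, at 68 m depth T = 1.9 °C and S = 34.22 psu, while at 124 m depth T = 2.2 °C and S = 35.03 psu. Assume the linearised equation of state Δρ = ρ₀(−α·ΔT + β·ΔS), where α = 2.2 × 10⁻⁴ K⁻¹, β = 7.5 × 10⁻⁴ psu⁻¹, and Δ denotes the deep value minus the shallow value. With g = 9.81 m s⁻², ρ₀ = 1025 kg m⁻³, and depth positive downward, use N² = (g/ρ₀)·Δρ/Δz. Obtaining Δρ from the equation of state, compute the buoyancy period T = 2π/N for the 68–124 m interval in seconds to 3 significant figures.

ΔT = +0.3 K, ΔS = +0.81 psu (deep − shallow).
Δρ/ρ₀ = −αΔT + βΔS = -6.60 × 10⁻⁵ + 6.075 × 10⁻⁴ = 5.415 × 10⁻⁴, so Δρ ≈ 0.5550 kg m⁻³.
N² = (g/ρ₀)·Δρ/Δz = g·(Δρ/ρ₀)/Δz = 9.81 × 5.415 × 10⁻⁴ / 56 = 9.4859 × 10⁻⁵ s⁻².
N = √(9.4859 × 10⁻⁵) = 9.7396 × 10⁻³ rad s⁻¹ → T = 2π/N = 645.12 s ≈ 645 s.

645 s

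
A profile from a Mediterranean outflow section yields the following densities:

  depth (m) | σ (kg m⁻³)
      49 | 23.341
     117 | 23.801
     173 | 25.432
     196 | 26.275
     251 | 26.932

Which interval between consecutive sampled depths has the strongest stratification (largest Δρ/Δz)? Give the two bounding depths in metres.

Compute the density gradient over each adjacent pair:
  49–117 m: Δρ/Δz = 0.460/68 = 6.8 × 10⁻³ kg m⁻⁴
  117–173 m: Δρ/Δz = 1.631/56 = 0.029 kg m⁻⁴
  173–196 m: Δρ/Δz = 0.843/23 = 0.037 kg m⁻⁴
  196–251 m: Δρ/Δz = 0.657/55 = 0.012 kg m⁻⁴
The largest gradient is in the 173–196 m interval — the pycnocline.

173–196 m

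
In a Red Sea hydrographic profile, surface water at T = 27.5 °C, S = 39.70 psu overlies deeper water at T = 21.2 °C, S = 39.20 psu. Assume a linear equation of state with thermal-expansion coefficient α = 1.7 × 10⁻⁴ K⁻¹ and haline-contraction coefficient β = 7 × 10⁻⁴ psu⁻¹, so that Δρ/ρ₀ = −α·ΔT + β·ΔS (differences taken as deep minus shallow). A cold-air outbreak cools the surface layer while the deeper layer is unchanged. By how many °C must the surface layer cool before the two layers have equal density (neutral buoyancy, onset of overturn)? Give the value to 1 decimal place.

4.2 °C

Neutral buoyancy requires Δρ = 0, i.e. −α(T_deep − T_surf′) + β(S_deep − S_surf) = 0.
T_surf′ = T_deep − (β/α)·ΔS = 21.2 − (7 × 10⁻⁴/1.7 × 10⁻⁴)·(-0.50) = 23.259 °C.
Cooling required: 27.5 − (23.259) = 4.241 °C.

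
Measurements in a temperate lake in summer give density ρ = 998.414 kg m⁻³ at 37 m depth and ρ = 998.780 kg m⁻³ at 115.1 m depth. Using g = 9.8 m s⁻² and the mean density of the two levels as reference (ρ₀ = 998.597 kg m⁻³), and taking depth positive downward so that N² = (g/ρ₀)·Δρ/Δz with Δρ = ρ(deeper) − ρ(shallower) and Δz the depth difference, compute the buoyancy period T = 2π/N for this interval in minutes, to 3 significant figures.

Δρ = 998.780 − 998.414 = 0.366 kg m⁻³ over Δz = 115.1 − 37 = 78.1 m.
N² = (9.8/998.597) × (0.366/78.1) = 4.5990 × 10⁻⁵ s⁻².
N = √(4.5990 × 10⁻⁵) = 6.7816 × 10⁻³ rad s⁻¹, so T = 2π/N = 926.50 s = 15.442 min ≈ 15.4 min.

15.4 min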